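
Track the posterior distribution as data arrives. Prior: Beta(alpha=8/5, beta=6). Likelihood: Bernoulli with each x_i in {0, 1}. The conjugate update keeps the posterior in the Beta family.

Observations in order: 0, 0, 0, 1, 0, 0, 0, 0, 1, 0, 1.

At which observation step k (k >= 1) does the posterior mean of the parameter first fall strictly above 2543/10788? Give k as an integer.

k = 11

obs 1: x=0 → posterior Beta(8/5, 7)
obs 2: x=0 → posterior Beta(8/5, 8)
obs 3: x=0 → posterior Beta(8/5, 9)
obs 4: x=1 → posterior Beta(13/5, 9)
obs 5: x=0 → posterior Beta(13/5, 10)
obs 6: x=0 → posterior Beta(13/5, 11)
obs 7: x=0 → posterior Beta(13/5, 12)
obs 8: x=0 → posterior Beta(13/5, 13)
obs 9: x=1 → posterior Beta(18/5, 13)
obs 10: x=0 → posterior Beta(18/5, 14)
obs 11: x=1 → posterior Beta(23/5, 14)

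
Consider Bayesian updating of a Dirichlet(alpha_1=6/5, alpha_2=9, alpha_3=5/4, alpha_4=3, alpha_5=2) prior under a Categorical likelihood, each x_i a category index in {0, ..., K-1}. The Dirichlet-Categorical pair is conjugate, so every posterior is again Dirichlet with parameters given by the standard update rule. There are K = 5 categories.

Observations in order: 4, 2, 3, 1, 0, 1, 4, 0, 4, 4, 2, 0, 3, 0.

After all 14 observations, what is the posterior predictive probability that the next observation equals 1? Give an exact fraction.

obs 1: x=4 → posterior Dirichlet(6/5, 9, 5/4, 3, 3)
obs 2: x=2 → posterior Dirichlet(6/5, 9, 9/4, 3, 3)
obs 3: x=3 → posterior Dirichlet(6/5, 9, 9/4, 4, 3)
obs 4: x=1 → posterior Dirichlet(6/5, 10, 9/4, 4, 3)
obs 5: x=0 → posterior Dirichlet(11/5, 10, 9/4, 4, 3)
obs 6: x=1 → posterior Dirichlet(11/5, 11, 9/4, 4, 3)
obs 7: x=4 → posterior Dirichlet(11/5, 11, 9/4, 4, 4)
obs 8: x=0 → posterior Dirichlet(16/5, 11, 9/4, 4, 4)
obs 9: x=4 → posterior Dirichlet(16/5, 11, 9/4, 4, 5)
obs 10: x=4 → posterior Dirichlet(16/5, 11, 9/4, 4, 6)
obs 11: x=2 → posterior Dirichlet(16/5, 11, 13/4, 4, 6)
obs 12: x=0 → posterior Dirichlet(21/5, 11, 13/4, 4, 6)
obs 13: x=3 → posterior Dirichlet(21/5, 11, 13/4, 5, 6)
obs 14: x=0 → posterior Dirichlet(26/5, 11, 13/4, 5, 6)

220/609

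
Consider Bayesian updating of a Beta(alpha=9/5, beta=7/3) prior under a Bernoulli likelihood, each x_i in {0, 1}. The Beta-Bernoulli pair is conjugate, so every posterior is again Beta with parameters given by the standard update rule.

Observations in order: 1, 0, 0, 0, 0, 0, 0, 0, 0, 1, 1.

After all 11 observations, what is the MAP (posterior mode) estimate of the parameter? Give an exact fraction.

57/197

obs 1: x=1 → posterior Beta(14/5, 7/3)
obs 2: x=0 → posterior Beta(14/5, 10/3)
obs 3: x=0 → posterior Beta(14/5, 13/3)
obs 4: x=0 → posterior Beta(14/5, 16/3)
obs 5: x=0 → posterior Beta(14/5, 19/3)
obs 6: x=0 → posterior Beta(14/5, 22/3)
obs 7: x=0 → posterior Beta(14/5, 25/3)
obs 8: x=0 → posterior Beta(14/5, 28/3)
obs 9: x=0 → posterior Beta(14/5, 31/3)
obs 10: x=1 → posterior Beta(19/5, 31/3)
obs 11: x=1 → posterior Beta(24/5, 31/3)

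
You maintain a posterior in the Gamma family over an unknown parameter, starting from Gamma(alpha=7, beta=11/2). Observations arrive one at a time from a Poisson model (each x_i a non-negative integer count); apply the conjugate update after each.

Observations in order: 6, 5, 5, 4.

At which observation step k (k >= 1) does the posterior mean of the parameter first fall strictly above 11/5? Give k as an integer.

k = 2

obs 1: x=6 → posterior Gamma(13, 13/2)
obs 2: x=5 → posterior Gamma(18, 15/2)
obs 3: x=5 → posterior Gamma(23, 17/2)
obs 4: x=4 → posterior Gamma(27, 19/2)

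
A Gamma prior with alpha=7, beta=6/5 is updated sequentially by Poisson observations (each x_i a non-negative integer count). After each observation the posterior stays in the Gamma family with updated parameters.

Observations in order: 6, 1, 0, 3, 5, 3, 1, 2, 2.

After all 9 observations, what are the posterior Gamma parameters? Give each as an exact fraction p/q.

obs 1: x=6 → posterior Gamma(13, 11/5)
obs 2: x=1 → posterior Gamma(14, 16/5)
obs 3: x=0 → posterior Gamma(14, 21/5)
obs 4: x=3 → posterior Gamma(17, 26/5)
obs 5: x=5 → posterior Gamma(22, 31/5)
obs 6: x=3 → posterior Gamma(25, 36/5)
obs 7: x=1 → posterior Gamma(26, 41/5)
obs 8: x=2 → posterior Gamma(28, 46/5)
obs 9: x=2 → posterior Gamma(30, 51/5)

alpha=30, beta=51/5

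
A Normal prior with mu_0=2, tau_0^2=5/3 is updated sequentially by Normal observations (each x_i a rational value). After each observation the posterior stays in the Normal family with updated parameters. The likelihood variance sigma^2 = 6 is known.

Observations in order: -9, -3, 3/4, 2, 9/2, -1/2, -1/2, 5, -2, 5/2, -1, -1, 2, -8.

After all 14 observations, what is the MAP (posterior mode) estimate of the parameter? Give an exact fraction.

-21/352

obs 1: x=-9 → posterior Normal(-9/23, 30/23)
obs 2: x=-3 → posterior Normal(-6/7, 15/14)
obs 3: x=3/4 → posterior Normal(-27/44, 10/11)
obs 4: x=2 → posterior Normal(-41/152, 15/19)
obs 5: x=9/2 → posterior Normal(49/172, 30/43)
obs 6: x=-1/2 → posterior Normal(13/64, 5/8)
obs 7: x=-1/2 → posterior Normal(29/212, 30/53)
obs 8: x=5 → posterior Normal(129/232, 15/29)
obs 9: x=-2 → posterior Normal(89/252, 10/21)
obs 10: x=5/2 → posterior Normal(139/272, 15/34)
obs 11: x=-1 → posterior Normal(119/292, 30/73)
obs 12: x=-1 → posterior Normal(33/104, 5/13)
obs 13: x=2 → posterior Normal(139/332, 30/83)
obs 14: x=-8 → posterior Normal(-21/352, 15/44)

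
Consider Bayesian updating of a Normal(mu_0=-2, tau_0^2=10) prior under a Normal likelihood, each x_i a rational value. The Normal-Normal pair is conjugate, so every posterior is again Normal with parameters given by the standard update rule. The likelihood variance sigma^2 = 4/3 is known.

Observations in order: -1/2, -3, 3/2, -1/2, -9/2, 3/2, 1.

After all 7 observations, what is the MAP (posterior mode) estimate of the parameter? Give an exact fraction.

obs 1: x=-1/2 → posterior Normal(-23/34, 20/17)
obs 2: x=-3 → posterior Normal(-113/64, 5/8)
obs 3: x=3/2 → posterior Normal(-34/47, 20/47)
obs 4: x=-1/2 → posterior Normal(-83/124, 10/31)
obs 5: x=-9/2 → posterior Normal(-109/77, 20/77)
obs 6: x=3/2 → posterior Normal(-173/184, 5/23)
obs 7: x=1 → posterior Normal(-143/214, 20/107)

-143/214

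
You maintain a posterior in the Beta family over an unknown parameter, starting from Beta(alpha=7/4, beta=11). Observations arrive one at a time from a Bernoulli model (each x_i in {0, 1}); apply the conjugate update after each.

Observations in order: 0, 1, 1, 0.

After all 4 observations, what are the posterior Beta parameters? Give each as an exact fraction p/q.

obs 1: x=0 → posterior Beta(7/4, 12)
obs 2: x=1 → posterior Beta(11/4, 12)
obs 3: x=1 → posterior Beta(15/4, 12)
obs 4: x=0 → posterior Beta(15/4, 13)

alpha=15/4, beta=13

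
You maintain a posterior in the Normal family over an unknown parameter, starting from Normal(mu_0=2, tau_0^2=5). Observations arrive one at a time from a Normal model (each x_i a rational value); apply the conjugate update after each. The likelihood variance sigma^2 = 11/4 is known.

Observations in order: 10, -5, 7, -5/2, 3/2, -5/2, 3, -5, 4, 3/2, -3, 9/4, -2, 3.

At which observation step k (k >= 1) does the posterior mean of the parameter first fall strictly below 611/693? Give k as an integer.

k = 11

obs 1: x=10 → posterior Normal(222/31, 55/31)
obs 2: x=-5 → posterior Normal(122/51, 55/51)
obs 3: x=7 → posterior Normal(262/71, 55/71)
obs 4: x=-5/2 → posterior Normal(212/91, 55/91)
obs 5: x=3/2 → posterior Normal(242/111, 55/111)
obs 6: x=-5/2 → posterior Normal(192/131, 55/131)
obs 7: x=3 → posterior Normal(252/151, 55/151)
obs 8: x=-5 → posterior Normal(8/9, 55/171)
obs 9: x=4 → posterior Normal(232/191, 55/191)
obs 10: x=3/2 → posterior Normal(262/211, 55/211)
obs 11: x=-3 → posterior Normal(202/231, 5/21)
obs 12: x=9/4 → posterior Normal(247/251, 55/251)
obs 13: x=-2 → posterior Normal(207/271, 55/271)
obs 14: x=3 → posterior Normal(89/97, 55/291)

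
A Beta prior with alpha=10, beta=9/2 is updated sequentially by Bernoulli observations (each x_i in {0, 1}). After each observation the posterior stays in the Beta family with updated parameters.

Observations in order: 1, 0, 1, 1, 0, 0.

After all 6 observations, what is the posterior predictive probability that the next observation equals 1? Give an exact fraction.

obs 1: x=1 → posterior Beta(11, 9/2)
obs 2: x=0 → posterior Beta(11, 11/2)
obs 3: x=1 → posterior Beta(12, 11/2)
obs 4: x=1 → posterior Beta(13, 11/2)
obs 5: x=0 → posterior Beta(13, 13/2)
obs 6: x=0 → posterior Beta(13, 15/2)

26/41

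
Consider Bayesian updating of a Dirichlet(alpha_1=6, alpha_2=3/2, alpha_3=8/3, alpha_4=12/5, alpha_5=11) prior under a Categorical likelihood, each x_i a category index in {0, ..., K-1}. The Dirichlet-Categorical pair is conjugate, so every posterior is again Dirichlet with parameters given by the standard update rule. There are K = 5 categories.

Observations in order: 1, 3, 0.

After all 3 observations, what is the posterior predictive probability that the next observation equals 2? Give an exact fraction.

80/797

obs 1: x=1 → posterior Dirichlet(6, 5/2, 8/3, 12/5, 11)
obs 2: x=3 → posterior Dirichlet(6, 5/2, 8/3, 17/5, 11)
obs 3: x=0 → posterior Dirichlet(7, 5/2, 8/3, 17/5, 11)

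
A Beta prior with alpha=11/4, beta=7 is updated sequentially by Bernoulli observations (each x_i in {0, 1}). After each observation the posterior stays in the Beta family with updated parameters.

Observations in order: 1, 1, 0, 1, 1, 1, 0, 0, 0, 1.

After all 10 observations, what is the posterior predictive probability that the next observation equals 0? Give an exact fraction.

44/79

obs 1: x=1 → posterior Beta(15/4, 7)
obs 2: x=1 → posterior Beta(19/4, 7)
obs 3: x=0 → posterior Beta(19/4, 8)
obs 4: x=1 → posterior Beta(23/4, 8)
obs 5: x=1 → posterior Beta(27/4, 8)
obs 6: x=1 → posterior Beta(31/4, 8)
obs 7: x=0 → posterior Beta(31/4, 9)
obs 8: x=0 → posterior Beta(31/4, 10)
obs 9: x=0 → posterior Beta(31/4, 11)
obs 10: x=1 → posterior Beta(35/4, 11)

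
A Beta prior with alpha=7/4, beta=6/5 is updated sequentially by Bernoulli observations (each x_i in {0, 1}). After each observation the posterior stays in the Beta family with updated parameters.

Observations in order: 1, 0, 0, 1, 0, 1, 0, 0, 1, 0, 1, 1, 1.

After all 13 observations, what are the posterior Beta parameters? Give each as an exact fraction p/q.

obs 1: x=1 → posterior Beta(11/4, 6/5)
obs 2: x=0 → posterior Beta(11/4, 11/5)
obs 3: x=0 → posterior Beta(11/4, 16/5)
obs 4: x=1 → posterior Beta(15/4, 16/5)
obs 5: x=0 → posterior Beta(15/4, 21/5)
obs 6: x=1 → posterior Beta(19/4, 21/5)
obs 7: x=0 → posterior Beta(19/4, 26/5)
obs 8: x=0 → posterior Beta(19/4, 31/5)
obs 9: x=1 → posterior Beta(23/4, 31/5)
obs 10: x=0 → posterior Beta(23/4, 36/5)
obs 11: x=1 → posterior Beta(27/4, 36/5)
obs 12: x=1 → posterior Beta(31/4, 36/5)
obs 13: x=1 → posterior Beta(35/4, 36/5)

alpha=35/4, beta=36/5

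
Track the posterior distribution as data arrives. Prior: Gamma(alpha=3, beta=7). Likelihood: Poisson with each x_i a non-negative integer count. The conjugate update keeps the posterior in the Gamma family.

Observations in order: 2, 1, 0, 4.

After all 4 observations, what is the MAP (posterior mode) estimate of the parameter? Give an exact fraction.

obs 1: x=2 → posterior Gamma(5, 8)
obs 2: x=1 → posterior Gamma(6, 9)
obs 3: x=0 → posterior Gamma(6, 10)
obs 4: x=4 → posterior Gamma(10, 11)

9/11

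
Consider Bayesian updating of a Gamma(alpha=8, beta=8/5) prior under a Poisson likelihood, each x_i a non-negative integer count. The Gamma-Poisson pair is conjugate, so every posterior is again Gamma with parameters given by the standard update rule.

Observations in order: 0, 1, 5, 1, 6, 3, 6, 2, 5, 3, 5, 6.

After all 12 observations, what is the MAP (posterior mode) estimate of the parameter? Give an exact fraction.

obs 1: x=0 → posterior Gamma(8, 13/5)
obs 2: x=1 → posterior Gamma(9, 18/5)
obs 3: x=5 → posterior Gamma(14, 23/5)
obs 4: x=1 → posterior Gamma(15, 28/5)
obs 5: x=6 → posterior Gamma(21, 33/5)
obs 6: x=3 → posterior Gamma(24, 38/5)
obs 7: x=6 → posterior Gamma(30, 43/5)
obs 8: x=2 → posterior Gamma(32, 48/5)
obs 9: x=5 → posterior Gamma(37, 53/5)
obs 10: x=3 → posterior Gamma(40, 58/5)
obs 11: x=5 → posterior Gamma(45, 63/5)
obs 12: x=6 → posterior Gamma(51, 68/5)

125/34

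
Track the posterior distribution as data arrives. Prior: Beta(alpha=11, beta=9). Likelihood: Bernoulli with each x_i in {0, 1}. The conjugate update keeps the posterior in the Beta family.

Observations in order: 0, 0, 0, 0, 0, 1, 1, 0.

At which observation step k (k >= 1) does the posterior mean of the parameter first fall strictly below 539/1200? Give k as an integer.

k = 5

obs 1: x=0 → posterior Beta(11, 10)
obs 2: x=0 → posterior Beta(11, 11)
obs 3: x=0 → posterior Beta(11, 12)
obs 4: x=0 → posterior Beta(11, 13)
obs 5: x=0 → posterior Beta(11, 14)
obs 6: x=1 → posterior Beta(12, 14)
obs 7: x=1 → posterior Beta(13, 14)
obs 8: x=0 → posterior Beta(13, 15)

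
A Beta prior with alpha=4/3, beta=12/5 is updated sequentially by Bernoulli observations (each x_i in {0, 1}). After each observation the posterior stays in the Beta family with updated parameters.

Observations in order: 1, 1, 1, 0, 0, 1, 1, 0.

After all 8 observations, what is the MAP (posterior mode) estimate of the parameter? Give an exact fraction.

obs 1: x=1 → posterior Beta(7/3, 12/5)
obs 2: x=1 → posterior Beta(10/3, 12/5)
obs 3: x=1 → posterior Beta(13/3, 12/5)
obs 4: x=0 → posterior Beta(13/3, 17/5)
obs 5: x=0 → posterior Beta(13/3, 22/5)
obs 6: x=1 → posterior Beta(16/3, 22/5)
obs 7: x=1 → posterior Beta(19/3, 22/5)
obs 8: x=0 → posterior Beta(19/3, 27/5)

40/73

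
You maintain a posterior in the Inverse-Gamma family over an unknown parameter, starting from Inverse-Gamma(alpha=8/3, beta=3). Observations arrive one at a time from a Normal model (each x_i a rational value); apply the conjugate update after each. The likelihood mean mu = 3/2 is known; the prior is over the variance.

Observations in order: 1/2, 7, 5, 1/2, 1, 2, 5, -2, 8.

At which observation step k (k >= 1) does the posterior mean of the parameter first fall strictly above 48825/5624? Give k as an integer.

k = 9

obs 1: x=1/2 → posterior Inverse-Gamma(19/6, 7/2)
obs 2: x=7 → posterior Inverse-Gamma(11/3, 149/8)
obs 3: x=5 → posterior Inverse-Gamma(25/6, 99/4)
obs 4: x=1/2 → posterior Inverse-Gamma(14/3, 101/4)
obs 5: x=1 → posterior Inverse-Gamma(31/6, 203/8)
obs 6: x=2 → posterior Inverse-Gamma(17/3, 51/2)
obs 7: x=5 → posterior Inverse-Gamma(37/6, 253/8)
obs 8: x=-2 → posterior Inverse-Gamma(20/3, 151/4)
obs 9: x=8 → posterior Inverse-Gamma(43/6, 471/8)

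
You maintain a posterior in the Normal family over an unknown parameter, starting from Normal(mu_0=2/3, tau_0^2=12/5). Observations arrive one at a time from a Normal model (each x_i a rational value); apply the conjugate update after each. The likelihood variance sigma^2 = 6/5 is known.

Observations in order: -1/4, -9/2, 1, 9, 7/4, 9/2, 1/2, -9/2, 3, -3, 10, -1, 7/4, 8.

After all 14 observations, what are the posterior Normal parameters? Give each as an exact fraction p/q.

mu_0=11/6, tau_0^2=12/145

obs 1: x=-1/4 → posterior Normal(1/18, 4/5)
obs 2: x=-9/2 → posterior Normal(-53/30, 12/25)
obs 3: x=1 → posterior Normal(-41/42, 12/35)
obs 4: x=9 → posterior Normal(67/54, 4/15)
obs 5: x=7/4 → posterior Normal(4/3, 12/55)
obs 6: x=9/2 → posterior Normal(71/39, 12/65)
obs 7: x=1/2 → posterior Normal(74/45, 4/25)
obs 8: x=-9/2 → posterior Normal(47/51, 12/85)
obs 9: x=3 → posterior Normal(65/57, 12/95)
obs 10: x=-3 → posterior Normal(47/63, 4/35)
obs 11: x=10 → posterior Normal(107/69, 12/115)
obs 12: x=-1 → posterior Normal(101/75, 12/125)
obs 13: x=7/4 → posterior Normal(223/162, 4/45)
obs 14: x=8 → posterior Normal(11/6, 12/145)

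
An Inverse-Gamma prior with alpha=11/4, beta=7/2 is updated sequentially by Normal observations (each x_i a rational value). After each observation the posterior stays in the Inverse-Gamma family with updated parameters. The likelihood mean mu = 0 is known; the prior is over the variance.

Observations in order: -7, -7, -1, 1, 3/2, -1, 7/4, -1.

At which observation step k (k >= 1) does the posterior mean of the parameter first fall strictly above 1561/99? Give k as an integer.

obs 1: x=-7 → posterior Inverse-Gamma(13/4, 28)
obs 2: x=-7 → posterior Inverse-Gamma(15/4, 105/2)
obs 3: x=-1 → posterior Inverse-Gamma(17/4, 53)
obs 4: x=1 → posterior Inverse-Gamma(19/4, 107/2)
obs 5: x=3/2 → posterior Inverse-Gamma(21/4, 437/8)
obs 6: x=-1 → posterior Inverse-Gamma(23/4, 441/8)
obs 7: x=7/4 → posterior Inverse-Gamma(25/4, 1813/32)
obs 8: x=-1 → posterior Inverse-Gamma(27/4, 1829/32)

k = 2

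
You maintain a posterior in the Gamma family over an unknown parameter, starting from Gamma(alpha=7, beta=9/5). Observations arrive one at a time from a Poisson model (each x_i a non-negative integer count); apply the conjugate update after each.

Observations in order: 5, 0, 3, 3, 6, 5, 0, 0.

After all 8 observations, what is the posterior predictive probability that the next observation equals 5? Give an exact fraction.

320397205411615781866780553991248022068087054598419253125/3320294394956325970654545503877833267066174035904843218944

obs 1: x=5 → posterior Gamma(12, 14/5)
obs 2: x=0 → posterior Gamma(12, 19/5)
obs 3: x=3 → posterior Gamma(15, 24/5)
obs 4: x=3 → posterior Gamma(18, 29/5)
obs 5: x=6 → posterior Gamma(24, 34/5)
obs 6: x=5 → posterior Gamma(29, 39/5)
obs 7: x=0 → posterior Gamma(29, 44/5)
obs 8: x=0 → posterior Gamma(29, 49/5)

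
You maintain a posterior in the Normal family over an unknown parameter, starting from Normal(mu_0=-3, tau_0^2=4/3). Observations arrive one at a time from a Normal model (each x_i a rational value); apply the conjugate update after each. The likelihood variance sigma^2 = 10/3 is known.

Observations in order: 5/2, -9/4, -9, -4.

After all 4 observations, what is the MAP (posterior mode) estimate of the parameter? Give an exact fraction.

-81/26

obs 1: x=5/2 → posterior Normal(-10/7, 20/21)
obs 2: x=-9/4 → posterior Normal(-29/18, 20/27)
obs 3: x=-9 → posterior Normal(-65/22, 20/33)
obs 4: x=-4 → posterior Normal(-81/26, 20/39)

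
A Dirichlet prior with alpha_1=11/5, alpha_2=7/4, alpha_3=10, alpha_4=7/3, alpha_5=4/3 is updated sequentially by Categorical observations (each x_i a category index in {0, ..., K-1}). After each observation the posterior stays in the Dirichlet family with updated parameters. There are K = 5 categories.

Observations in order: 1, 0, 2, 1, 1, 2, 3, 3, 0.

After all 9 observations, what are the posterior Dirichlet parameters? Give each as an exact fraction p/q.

obs 1: x=1 → posterior Dirichlet(11/5, 11/4, 10, 7/3, 4/3)
obs 2: x=0 → posterior Dirichlet(16/5, 11/4, 10, 7/3, 4/3)
obs 3: x=2 → posterior Dirichlet(16/5, 11/4, 11, 7/3, 4/3)
obs 4: x=1 → posterior Dirichlet(16/5, 15/4, 11, 7/3, 4/3)
obs 5: x=1 → posterior Dirichlet(16/5, 19/4, 11, 7/3, 4/3)
obs 6: x=2 → posterior Dirichlet(16/5, 19/4, 12, 7/3, 4/3)
obs 7: x=3 → posterior Dirichlet(16/5, 19/4, 12, 10/3, 4/3)
obs 8: x=3 → posterior Dirichlet(16/5, 19/4, 12, 13/3, 4/3)
obs 9: x=0 → posterior Dirichlet(21/5, 19/4, 12, 13/3, 4/3)

alpha_1=21/5, alpha_2=19/4, alpha_3=12, alpha_4=13/3, alpha_5=4/3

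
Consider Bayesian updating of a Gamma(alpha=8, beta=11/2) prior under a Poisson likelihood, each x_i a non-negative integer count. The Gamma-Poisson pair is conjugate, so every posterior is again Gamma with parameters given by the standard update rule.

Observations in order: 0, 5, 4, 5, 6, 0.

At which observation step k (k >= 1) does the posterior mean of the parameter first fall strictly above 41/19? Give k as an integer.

obs 1: x=0 → posterior Gamma(8, 13/2)
obs 2: x=5 → posterior Gamma(13, 15/2)
obs 3: x=4 → posterior Gamma(17, 17/2)
obs 4: x=5 → posterior Gamma(22, 19/2)
obs 5: x=6 → posterior Gamma(28, 21/2)
obs 6: x=0 → posterior Gamma(28, 23/2)

k = 4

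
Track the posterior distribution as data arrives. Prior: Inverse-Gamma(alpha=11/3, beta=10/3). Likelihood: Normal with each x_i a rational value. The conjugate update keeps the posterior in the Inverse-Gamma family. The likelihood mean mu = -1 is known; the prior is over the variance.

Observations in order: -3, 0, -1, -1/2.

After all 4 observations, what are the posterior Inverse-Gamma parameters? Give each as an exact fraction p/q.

alpha=17/3, beta=143/24

obs 1: x=-3 → posterior Inverse-Gamma(25/6, 16/3)
obs 2: x=0 → posterior Inverse-Gamma(14/3, 35/6)
obs 3: x=-1 → posterior Inverse-Gamma(31/6, 35/6)
obs 4: x=-1/2 → posterior Inverse-Gamma(17/3, 143/24)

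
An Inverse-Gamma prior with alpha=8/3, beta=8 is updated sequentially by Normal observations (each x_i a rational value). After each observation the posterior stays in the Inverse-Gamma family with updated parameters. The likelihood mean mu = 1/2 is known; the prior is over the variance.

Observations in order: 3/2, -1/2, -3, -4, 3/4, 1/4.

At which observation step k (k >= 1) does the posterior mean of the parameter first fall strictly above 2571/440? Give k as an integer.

obs 1: x=3/2 → posterior Inverse-Gamma(19/6, 17/2)
obs 2: x=-1/2 → posterior Inverse-Gamma(11/3, 9)
obs 3: x=-3 → posterior Inverse-Gamma(25/6, 121/8)
obs 4: x=-4 → posterior Inverse-Gamma(14/3, 101/4)
obs 5: x=3/4 → posterior Inverse-Gamma(31/6, 809/32)
obs 6: x=1/4 → posterior Inverse-Gamma(17/3, 405/16)

k = 4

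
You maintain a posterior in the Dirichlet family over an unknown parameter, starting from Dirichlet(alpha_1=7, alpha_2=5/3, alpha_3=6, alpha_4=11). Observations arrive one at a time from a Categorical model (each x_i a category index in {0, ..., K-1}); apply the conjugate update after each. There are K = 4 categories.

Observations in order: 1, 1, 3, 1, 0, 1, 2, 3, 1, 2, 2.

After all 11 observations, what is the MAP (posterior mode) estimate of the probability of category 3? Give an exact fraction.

18/49

obs 1: x=1 → posterior Dirichlet(7, 8/3, 6, 11)
obs 2: x=1 → posterior Dirichlet(7, 11/3, 6, 11)
obs 3: x=3 → posterior Dirichlet(7, 11/3, 6, 12)
obs 4: x=1 → posterior Dirichlet(7, 14/3, 6, 12)
obs 5: x=0 → posterior Dirichlet(8, 14/3, 6, 12)
obs 6: x=1 → posterior Dirichlet(8, 17/3, 6, 12)
obs 7: x=2 → posterior Dirichlet(8, 17/3, 7, 12)
obs 8: x=3 → posterior Dirichlet(8, 17/3, 7, 13)
obs 9: x=1 → posterior Dirichlet(8, 20/3, 7, 13)
obs 10: x=2 → posterior Dirichlet(8, 20/3, 8, 13)
obs 11: x=2 → posterior Dirichlet(8, 20/3, 9, 13)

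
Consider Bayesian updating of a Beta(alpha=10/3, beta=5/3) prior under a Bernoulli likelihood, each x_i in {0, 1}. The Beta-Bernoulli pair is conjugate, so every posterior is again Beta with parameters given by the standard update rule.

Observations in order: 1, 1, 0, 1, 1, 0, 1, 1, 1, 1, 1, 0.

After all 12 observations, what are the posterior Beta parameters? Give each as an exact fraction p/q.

alpha=37/3, beta=14/3

obs 1: x=1 → posterior Beta(13/3, 5/3)
obs 2: x=1 → posterior Beta(16/3, 5/3)
obs 3: x=0 → posterior Beta(16/3, 8/3)
obs 4: x=1 → posterior Beta(19/3, 8/3)
obs 5: x=1 → posterior Beta(22/3, 8/3)
obs 6: x=0 → posterior Beta(22/3, 11/3)
obs 7: x=1 → posterior Beta(25/3, 11/3)
obs 8: x=1 → posterior Beta(28/3, 11/3)
obs 9: x=1 → posterior Beta(31/3, 11/3)
obs 10: x=1 → posterior Beta(34/3, 11/3)
obs 11: x=1 → posterior Beta(37/3, 11/3)
obs 12: x=0 → posterior Beta(37/3, 14/3)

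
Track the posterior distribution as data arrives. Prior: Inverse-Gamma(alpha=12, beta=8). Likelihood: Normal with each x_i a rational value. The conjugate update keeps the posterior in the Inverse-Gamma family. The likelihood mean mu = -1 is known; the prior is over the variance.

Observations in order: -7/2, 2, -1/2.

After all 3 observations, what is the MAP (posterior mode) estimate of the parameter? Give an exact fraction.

63/58

obs 1: x=-7/2 → posterior Inverse-Gamma(25/2, 89/8)
obs 2: x=2 → posterior Inverse-Gamma(13, 125/8)
obs 3: x=-1/2 → posterior Inverse-Gamma(27/2, 63/4)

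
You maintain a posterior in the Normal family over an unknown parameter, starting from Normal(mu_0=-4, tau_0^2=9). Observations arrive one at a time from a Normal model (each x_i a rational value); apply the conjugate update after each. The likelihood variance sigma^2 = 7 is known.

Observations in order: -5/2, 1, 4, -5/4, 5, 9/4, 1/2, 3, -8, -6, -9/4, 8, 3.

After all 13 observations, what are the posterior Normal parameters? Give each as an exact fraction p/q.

obs 1: x=-5/2 → posterior Normal(-101/32, 63/16)
obs 2: x=1 → posterior Normal(-83/50, 63/25)
obs 3: x=4 → posterior Normal(-11/68, 63/34)
obs 4: x=-5/4 → posterior Normal(-67/172, 63/43)
obs 5: x=5 → posterior Normal(113/208, 63/52)
obs 6: x=9/4 → posterior Normal(97/122, 63/61)
obs 7: x=1/2 → posterior Normal(53/70, 9/10)
obs 8: x=3 → posterior Normal(80/79, 63/79)
obs 9: x=-8 → posterior Normal(1/11, 63/88)
obs 10: x=-6 → posterior Normal(-46/97, 63/97)
obs 11: x=-9/4 → posterior Normal(-5/8, 63/106)
obs 12: x=8 → posterior Normal(1/20, 63/115)
obs 13: x=3 → posterior Normal(131/496, 63/124)

mu_0=131/496, tau_0^2=63/124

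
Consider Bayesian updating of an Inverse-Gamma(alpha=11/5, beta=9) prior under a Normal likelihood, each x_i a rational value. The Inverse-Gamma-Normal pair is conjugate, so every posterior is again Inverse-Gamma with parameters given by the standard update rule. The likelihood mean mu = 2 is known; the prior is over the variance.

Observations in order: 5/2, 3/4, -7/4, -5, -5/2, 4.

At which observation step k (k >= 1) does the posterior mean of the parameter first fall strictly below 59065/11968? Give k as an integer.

k = 2

obs 1: x=5/2 → posterior Inverse-Gamma(27/10, 73/8)
obs 2: x=3/4 → posterior Inverse-Gamma(16/5, 317/32)
obs 3: x=-7/4 → posterior Inverse-Gamma(37/10, 271/16)
obs 4: x=-5 → posterior Inverse-Gamma(21/5, 663/16)
obs 5: x=-5/2 → posterior Inverse-Gamma(47/10, 825/16)
obs 6: x=4 → posterior Inverse-Gamma(26/5, 857/16)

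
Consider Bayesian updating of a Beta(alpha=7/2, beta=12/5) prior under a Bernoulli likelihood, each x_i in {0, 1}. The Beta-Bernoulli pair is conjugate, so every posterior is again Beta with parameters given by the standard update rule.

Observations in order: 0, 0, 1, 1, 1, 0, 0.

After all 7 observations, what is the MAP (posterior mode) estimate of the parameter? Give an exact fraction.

obs 1: x=0 → posterior Beta(7/2, 17/5)
obs 2: x=0 → posterior Beta(7/2, 22/5)
obs 3: x=1 → posterior Beta(9/2, 22/5)
obs 4: x=1 → posterior Beta(11/2, 22/5)
obs 5: x=1 → posterior Beta(13/2, 22/5)
obs 6: x=0 → posterior Beta(13/2, 27/5)
obs 7: x=0 → posterior Beta(13/2, 32/5)

55/109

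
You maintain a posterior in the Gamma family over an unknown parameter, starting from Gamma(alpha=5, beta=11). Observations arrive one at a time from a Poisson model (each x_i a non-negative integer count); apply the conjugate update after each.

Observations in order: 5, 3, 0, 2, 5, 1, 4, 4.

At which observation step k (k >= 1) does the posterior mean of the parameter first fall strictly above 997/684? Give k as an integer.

k = 8

obs 1: x=5 → posterior Gamma(10, 12)
obs 2: x=3 → posterior Gamma(13, 13)
obs 3: x=0 → posterior Gamma(13, 14)
obs 4: x=2 → posterior Gamma(15, 15)
obs 5: x=5 → posterior Gamma(20, 16)
obs 6: x=1 → posterior Gamma(21, 17)
obs 7: x=4 → posterior Gamma(25, 18)
obs 8: x=4 → posterior Gamma(29, 19)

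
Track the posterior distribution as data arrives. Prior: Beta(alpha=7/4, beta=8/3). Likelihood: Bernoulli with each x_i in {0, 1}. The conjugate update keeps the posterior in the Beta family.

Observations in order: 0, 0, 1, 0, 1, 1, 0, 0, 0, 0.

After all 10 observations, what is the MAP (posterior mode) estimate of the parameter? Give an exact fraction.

obs 1: x=0 → posterior Beta(7/4, 11/3)
obs 2: x=0 → posterior Beta(7/4, 14/3)
obs 3: x=1 → posterior Beta(11/4, 14/3)
obs 4: x=0 → posterior Beta(11/4, 17/3)
obs 5: x=1 → posterior Beta(15/4, 17/3)
obs 6: x=1 → posterior Beta(19/4, 17/3)
obs 7: x=0 → posterior Beta(19/4, 20/3)
obs 8: x=0 → posterior Beta(19/4, 23/3)
obs 9: x=0 → posterior Beta(19/4, 26/3)
obs 10: x=0 → posterior Beta(19/4, 29/3)

45/149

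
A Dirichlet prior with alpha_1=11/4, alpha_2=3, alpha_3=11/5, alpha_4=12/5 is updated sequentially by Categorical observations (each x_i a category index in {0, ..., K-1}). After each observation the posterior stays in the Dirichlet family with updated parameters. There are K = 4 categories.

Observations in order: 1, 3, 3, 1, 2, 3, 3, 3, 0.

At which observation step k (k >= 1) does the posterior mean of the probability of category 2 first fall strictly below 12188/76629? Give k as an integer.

k = 4

obs 1: x=1 → posterior Dirichlet(11/4, 4, 11/5, 12/5)
obs 2: x=3 → posterior Dirichlet(11/4, 4, 11/5, 17/5)
obs 3: x=3 → posterior Dirichlet(11/4, 4, 11/5, 22/5)
obs 4: x=1 → posterior Dirichlet(11/4, 5, 11/5, 22/5)
obs 5: x=2 → posterior Dirichlet(11/4, 5, 16/5, 22/5)
obs 6: x=3 → posterior Dirichlet(11/4, 5, 16/5, 27/5)
obs 7: x=3 → posterior Dirichlet(11/4, 5, 16/5, 32/5)
obs 8: x=3 → posterior Dirichlet(11/4, 5, 16/5, 37/5)
obs 9: x=0 → posterior Dirichlet(15/4, 5, 16/5, 37/5)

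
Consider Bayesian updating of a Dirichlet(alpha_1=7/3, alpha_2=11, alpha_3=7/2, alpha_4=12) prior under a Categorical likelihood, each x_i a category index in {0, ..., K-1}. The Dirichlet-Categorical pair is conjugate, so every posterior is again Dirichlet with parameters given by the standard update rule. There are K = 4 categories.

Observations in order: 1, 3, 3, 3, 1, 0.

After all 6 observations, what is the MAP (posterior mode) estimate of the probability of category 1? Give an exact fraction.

obs 1: x=1 → posterior Dirichlet(7/3, 12, 7/2, 12)
obs 2: x=3 → posterior Dirichlet(7/3, 12, 7/2, 13)
obs 3: x=3 → posterior Dirichlet(7/3, 12, 7/2, 14)
obs 4: x=3 → posterior Dirichlet(7/3, 12, 7/2, 15)
obs 5: x=1 → posterior Dirichlet(7/3, 13, 7/2, 15)
obs 6: x=0 → posterior Dirichlet(10/3, 13, 7/2, 15)

72/185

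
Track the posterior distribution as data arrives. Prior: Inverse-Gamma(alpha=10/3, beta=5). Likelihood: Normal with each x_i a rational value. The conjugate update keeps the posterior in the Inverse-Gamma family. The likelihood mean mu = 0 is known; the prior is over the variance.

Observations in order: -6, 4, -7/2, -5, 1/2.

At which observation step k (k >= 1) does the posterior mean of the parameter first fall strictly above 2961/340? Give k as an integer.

k = 2

obs 1: x=-6 → posterior Inverse-Gamma(23/6, 23)
obs 2: x=4 → posterior Inverse-Gamma(13/3, 31)
obs 3: x=-7/2 → posterior Inverse-Gamma(29/6, 297/8)
obs 4: x=-5 → posterior Inverse-Gamma(16/3, 397/8)
obs 5: x=1/2 → posterior Inverse-Gamma(35/6, 199/4)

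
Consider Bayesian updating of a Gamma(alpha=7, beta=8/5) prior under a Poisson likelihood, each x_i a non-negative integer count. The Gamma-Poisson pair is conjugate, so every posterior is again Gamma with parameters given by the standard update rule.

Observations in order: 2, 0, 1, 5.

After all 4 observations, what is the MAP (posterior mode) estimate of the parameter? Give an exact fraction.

5/2

obs 1: x=2 → posterior Gamma(9, 13/5)
obs 2: x=0 → posterior Gamma(9, 18/5)
obs 3: x=1 → posterior Gamma(10, 23/5)
obs 4: x=5 → posterior Gamma(15, 28/5)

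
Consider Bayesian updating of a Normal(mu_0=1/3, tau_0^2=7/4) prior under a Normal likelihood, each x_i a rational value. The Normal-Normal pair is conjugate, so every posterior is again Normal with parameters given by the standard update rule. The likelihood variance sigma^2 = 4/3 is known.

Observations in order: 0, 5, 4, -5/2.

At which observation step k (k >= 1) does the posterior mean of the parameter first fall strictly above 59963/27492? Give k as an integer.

k = 3

obs 1: x=0 → posterior Normal(16/111, 28/37)
obs 2: x=5 → posterior Normal(331/174, 14/29)
obs 3: x=4 → posterior Normal(583/237, 28/79)
obs 4: x=-5/2 → posterior Normal(851/600, 7/25)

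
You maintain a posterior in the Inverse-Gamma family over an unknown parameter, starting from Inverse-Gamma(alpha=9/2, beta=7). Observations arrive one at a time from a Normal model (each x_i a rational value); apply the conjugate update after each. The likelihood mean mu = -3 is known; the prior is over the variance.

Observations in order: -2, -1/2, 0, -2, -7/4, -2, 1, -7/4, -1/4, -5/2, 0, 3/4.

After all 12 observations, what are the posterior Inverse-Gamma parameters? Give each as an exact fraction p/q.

alpha=21/2, beta=329/8

obs 1: x=-2 → posterior Inverse-Gamma(5, 15/2)
obs 2: x=-1/2 → posterior Inverse-Gamma(11/2, 85/8)
obs 3: x=0 → posterior Inverse-Gamma(6, 121/8)
obs 4: x=-2 → posterior Inverse-Gamma(13/2, 125/8)
obs 5: x=-7/4 → posterior Inverse-Gamma(7, 525/32)
obs 6: x=-2 → posterior Inverse-Gamma(15/2, 541/32)
obs 7: x=1 → posterior Inverse-Gamma(8, 797/32)
obs 8: x=-7/4 → posterior Inverse-Gamma(17/2, 411/16)
obs 9: x=-1/4 → posterior Inverse-Gamma(9, 943/32)
obs 10: x=-5/2 → posterior Inverse-Gamma(19/2, 947/32)
obs 11: x=0 → posterior Inverse-Gamma(10, 1091/32)
obs 12: x=3/4 → posterior Inverse-Gamma(21/2, 329/8)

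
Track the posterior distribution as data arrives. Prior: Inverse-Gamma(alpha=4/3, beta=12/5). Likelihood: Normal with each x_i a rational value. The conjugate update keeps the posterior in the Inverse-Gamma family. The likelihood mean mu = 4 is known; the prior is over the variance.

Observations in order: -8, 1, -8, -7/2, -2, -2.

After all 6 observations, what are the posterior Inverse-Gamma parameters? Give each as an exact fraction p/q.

alpha=13/3, beta=8601/40

obs 1: x=-8 → posterior Inverse-Gamma(11/6, 372/5)
obs 2: x=1 → posterior Inverse-Gamma(7/3, 789/10)
obs 3: x=-8 → posterior Inverse-Gamma(17/6, 1509/10)
obs 4: x=-7/2 → posterior Inverse-Gamma(10/3, 7161/40)
obs 5: x=-2 → posterior Inverse-Gamma(23/6, 7881/40)
obs 6: x=-2 → posterior Inverse-Gamma(13/3, 8601/40)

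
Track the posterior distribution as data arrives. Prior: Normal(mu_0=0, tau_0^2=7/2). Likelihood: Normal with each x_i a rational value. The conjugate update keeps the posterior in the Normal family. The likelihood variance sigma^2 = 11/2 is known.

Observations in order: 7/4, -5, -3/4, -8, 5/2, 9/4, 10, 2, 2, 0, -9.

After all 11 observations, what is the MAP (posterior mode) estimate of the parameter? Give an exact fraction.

-63/352

obs 1: x=7/4 → posterior Normal(49/72, 77/36)
obs 2: x=-5 → posterior Normal(-91/100, 77/50)
obs 3: x=-3/4 → posterior Normal(-7/8, 77/64)
obs 4: x=-8 → posterior Normal(-28/13, 77/78)
obs 5: x=5/2 → posterior Normal(-133/92, 77/92)
obs 6: x=9/4 → posterior Normal(-203/212, 77/106)
obs 7: x=10 → posterior Normal(77/240, 77/120)
obs 8: x=2 → posterior Normal(133/268, 77/134)
obs 9: x=2 → posterior Normal(189/296, 77/148)
obs 10: x=0 → posterior Normal(7/12, 77/162)
obs 11: x=-9 → posterior Normal(-63/352, 7/16)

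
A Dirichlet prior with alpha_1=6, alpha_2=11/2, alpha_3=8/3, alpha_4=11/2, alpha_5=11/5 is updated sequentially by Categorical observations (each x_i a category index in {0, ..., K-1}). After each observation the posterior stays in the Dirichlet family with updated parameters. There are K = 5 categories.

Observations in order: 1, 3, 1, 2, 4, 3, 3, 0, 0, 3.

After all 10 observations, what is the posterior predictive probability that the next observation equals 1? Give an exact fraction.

225/956

obs 1: x=1 → posterior Dirichlet(6, 13/2, 8/3, 11/2, 11/5)
obs 2: x=3 → posterior Dirichlet(6, 13/2, 8/3, 13/2, 11/5)
obs 3: x=1 → posterior Dirichlet(6, 15/2, 8/3, 13/2, 11/5)
obs 4: x=2 → posterior Dirichlet(6, 15/2, 11/3, 13/2, 11/5)
obs 5: x=4 → posterior Dirichlet(6, 15/2, 11/3, 13/2, 16/5)
obs 6: x=3 → posterior Dirichlet(6, 15/2, 11/3, 15/2, 16/5)
obs 7: x=3 → posterior Dirichlet(6, 15/2, 11/3, 17/2, 16/5)
obs 8: x=0 → posterior Dirichlet(7, 15/2, 11/3, 17/2, 16/5)
obs 9: x=0 → posterior Dirichlet(8, 15/2, 11/3, 17/2, 16/5)
obs 10: x=3 → posterior Dirichlet(8, 15/2, 11/3, 19/2, 16/5)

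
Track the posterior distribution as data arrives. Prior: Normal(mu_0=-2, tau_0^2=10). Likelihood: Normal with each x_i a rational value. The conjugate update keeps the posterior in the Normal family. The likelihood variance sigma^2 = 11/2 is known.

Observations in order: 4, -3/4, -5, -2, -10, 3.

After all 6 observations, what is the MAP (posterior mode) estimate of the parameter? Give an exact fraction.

obs 1: x=4 → posterior Normal(58/31, 110/31)
obs 2: x=-3/4 → posterior Normal(43/51, 110/51)
obs 3: x=-5 → posterior Normal(-57/71, 110/71)
obs 4: x=-2 → posterior Normal(-97/91, 110/91)
obs 5: x=-10 → posterior Normal(-99/37, 110/111)
obs 6: x=3 → posterior Normal(-237/131, 110/131)

-237/131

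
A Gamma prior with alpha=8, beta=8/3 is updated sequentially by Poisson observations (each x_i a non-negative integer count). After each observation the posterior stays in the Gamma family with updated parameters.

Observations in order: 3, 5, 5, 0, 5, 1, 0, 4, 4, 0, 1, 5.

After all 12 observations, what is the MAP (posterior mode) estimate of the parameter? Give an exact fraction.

30/11

obs 1: x=3 → posterior Gamma(11, 11/3)
obs 2: x=5 → posterior Gamma(16, 14/3)
obs 3: x=5 → posterior Gamma(21, 17/3)
obs 4: x=0 → posterior Gamma(21, 20/3)
obs 5: x=5 → posterior Gamma(26, 23/3)
obs 6: x=1 → posterior Gamma(27, 26/3)
obs 7: x=0 → posterior Gamma(27, 29/3)
obs 8: x=4 → posterior Gamma(31, 32/3)
obs 9: x=4 → posterior Gamma(35, 35/3)
obs 10: x=0 → posterior Gamma(35, 38/3)
obs 11: x=1 → posterior Gamma(36, 41/3)
obs 12: x=5 → posterior Gamma(41, 44/3)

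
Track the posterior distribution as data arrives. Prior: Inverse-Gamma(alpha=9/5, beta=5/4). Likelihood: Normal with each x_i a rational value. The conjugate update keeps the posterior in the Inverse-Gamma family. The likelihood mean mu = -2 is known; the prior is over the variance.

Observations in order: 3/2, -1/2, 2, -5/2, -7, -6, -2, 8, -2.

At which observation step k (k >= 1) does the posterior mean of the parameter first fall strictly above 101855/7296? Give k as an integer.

k = 8

obs 1: x=3/2 → posterior Inverse-Gamma(23/10, 59/8)
obs 2: x=-1/2 → posterior Inverse-Gamma(14/5, 17/2)
obs 3: x=2 → posterior Inverse-Gamma(33/10, 33/2)
obs 4: x=-5/2 → posterior Inverse-Gamma(19/5, 133/8)
obs 5: x=-7 → posterior Inverse-Gamma(43/10, 233/8)
obs 6: x=-6 → posterior Inverse-Gamma(24/5, 297/8)
obs 7: x=-2 → posterior Inverse-Gamma(53/10, 297/8)
obs 8: x=8 → posterior Inverse-Gamma(29/5, 697/8)
obs 9: x=-2 → posterior Inverse-Gamma(63/10, 697/8)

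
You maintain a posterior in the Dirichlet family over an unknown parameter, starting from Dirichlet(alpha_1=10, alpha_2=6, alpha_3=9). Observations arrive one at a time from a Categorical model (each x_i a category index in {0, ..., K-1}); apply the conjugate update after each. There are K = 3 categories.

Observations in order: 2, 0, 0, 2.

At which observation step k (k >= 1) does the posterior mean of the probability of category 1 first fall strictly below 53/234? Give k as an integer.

obs 1: x=2 → posterior Dirichlet(10, 6, 10)
obs 2: x=0 → posterior Dirichlet(11, 6, 10)
obs 3: x=0 → posterior Dirichlet(12, 6, 10)
obs 4: x=2 → posterior Dirichlet(12, 6, 11)

k = 2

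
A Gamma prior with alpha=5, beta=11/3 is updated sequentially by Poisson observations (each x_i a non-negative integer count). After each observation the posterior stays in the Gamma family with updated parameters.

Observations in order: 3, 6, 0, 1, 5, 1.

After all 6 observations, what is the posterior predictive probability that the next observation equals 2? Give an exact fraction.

obs 1: x=3 → posterior Gamma(8, 14/3)
obs 2: x=6 → posterior Gamma(14, 17/3)
obs 3: x=0 → posterior Gamma(14, 20/3)
obs 4: x=1 → posterior Gamma(15, 23/3)
obs 5: x=5 → posterior Gamma(20, 26/3)
obs 6: x=1 → posterior Gamma(21, 29/3)

10671179990726558130047754336416691/41538374868278621028243970633760768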